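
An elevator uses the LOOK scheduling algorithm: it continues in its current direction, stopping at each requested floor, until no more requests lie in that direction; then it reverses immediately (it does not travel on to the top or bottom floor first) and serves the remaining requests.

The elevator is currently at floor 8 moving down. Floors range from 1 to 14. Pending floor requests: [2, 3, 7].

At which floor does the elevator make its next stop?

Answer: 7

Derivation:
Current floor: 8, direction: down
Requests above: []
Requests below: [2, 3, 7]
Moving down and requests lie below → nearest below is max([2, 3, 7]) = 7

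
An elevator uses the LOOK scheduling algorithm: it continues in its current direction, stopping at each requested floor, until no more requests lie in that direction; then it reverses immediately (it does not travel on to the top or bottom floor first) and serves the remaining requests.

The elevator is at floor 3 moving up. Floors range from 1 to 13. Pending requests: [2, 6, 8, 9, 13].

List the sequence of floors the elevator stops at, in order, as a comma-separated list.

Answer: 6, 8, 9, 13, 2

Derivation:
Current: 3, moving UP
Serve above first (ascending): [6, 8, 9, 13]
Then reverse, serve below (descending): [2]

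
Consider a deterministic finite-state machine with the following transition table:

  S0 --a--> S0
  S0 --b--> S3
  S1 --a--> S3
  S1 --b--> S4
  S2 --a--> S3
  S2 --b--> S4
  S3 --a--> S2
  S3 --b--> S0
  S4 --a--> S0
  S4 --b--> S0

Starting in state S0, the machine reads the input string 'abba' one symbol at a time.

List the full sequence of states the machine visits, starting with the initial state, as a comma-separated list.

Start: S0
  read 'a': S0 --a--> S0
  read 'b': S0 --b--> S3
  read 'b': S3 --b--> S0
  read 'a': S0 --a--> S0

Answer: S0, S0, S3, S0, S0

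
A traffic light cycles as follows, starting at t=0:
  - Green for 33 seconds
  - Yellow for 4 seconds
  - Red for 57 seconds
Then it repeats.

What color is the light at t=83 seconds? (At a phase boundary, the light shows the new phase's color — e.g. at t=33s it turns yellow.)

Cycle length = 33 + 4 + 57 = 94s
t = 83, phase_t = 83 mod 94 = 83
83 >= 37 → RED

Answer: red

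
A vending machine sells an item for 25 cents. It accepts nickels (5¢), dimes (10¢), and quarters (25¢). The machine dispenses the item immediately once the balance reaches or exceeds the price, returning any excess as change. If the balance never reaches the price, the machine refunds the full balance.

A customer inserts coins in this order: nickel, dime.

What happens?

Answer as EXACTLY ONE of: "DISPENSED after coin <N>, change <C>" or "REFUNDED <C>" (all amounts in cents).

Price: 25¢
Coin 1 (nickel, 5¢): balance = 5¢
Coin 2 (dime, 10¢): balance = 15¢
All coins inserted, balance 15¢ < price 25¢ → REFUND 15¢

Answer: REFUNDED 15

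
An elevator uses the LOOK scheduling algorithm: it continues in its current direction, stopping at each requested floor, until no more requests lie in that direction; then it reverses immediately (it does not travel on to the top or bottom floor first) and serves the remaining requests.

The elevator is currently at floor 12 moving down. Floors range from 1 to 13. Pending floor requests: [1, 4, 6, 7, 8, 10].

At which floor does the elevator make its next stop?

Current floor: 12, direction: down
Requests above: []
Requests below: [1, 4, 6, 7, 8, 10]
Moving down and requests lie below → nearest below is max([1, 4, 6, 7, 8, 10]) = 10

Answer: 10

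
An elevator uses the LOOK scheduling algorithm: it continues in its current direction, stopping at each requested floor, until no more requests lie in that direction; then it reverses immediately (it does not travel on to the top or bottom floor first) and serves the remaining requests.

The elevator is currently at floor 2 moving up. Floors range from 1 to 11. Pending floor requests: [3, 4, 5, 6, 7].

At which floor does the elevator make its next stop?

Current floor: 2, direction: up
Requests above: [3, 4, 5, 6, 7]
Requests below: []
Moving up and requests lie above → nearest above is min([3, 4, 5, 6, 7]) = 3

Answer: 3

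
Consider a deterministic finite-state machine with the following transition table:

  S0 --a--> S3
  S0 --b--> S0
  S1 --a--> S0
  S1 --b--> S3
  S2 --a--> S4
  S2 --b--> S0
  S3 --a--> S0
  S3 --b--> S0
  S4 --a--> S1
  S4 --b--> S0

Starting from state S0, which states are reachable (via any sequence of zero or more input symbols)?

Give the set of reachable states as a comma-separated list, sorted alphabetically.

Answer: S0, S3

Derivation:
BFS from S0:
  visit S0: S0--a-->S3 (new), S0--b-->S0 (seen)
  visit S3: S3--a-->S0 (seen), S3--b-->S0 (seen)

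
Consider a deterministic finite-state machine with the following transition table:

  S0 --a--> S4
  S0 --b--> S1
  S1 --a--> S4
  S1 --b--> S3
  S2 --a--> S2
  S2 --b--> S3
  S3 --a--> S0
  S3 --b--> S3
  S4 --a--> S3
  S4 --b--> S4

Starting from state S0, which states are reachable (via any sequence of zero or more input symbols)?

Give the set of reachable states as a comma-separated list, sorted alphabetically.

BFS from S0:
  visit S0: S0--a-->S4 (new), S0--b-->S1 (new)
  visit S4: S4--a-->S3 (new), S4--b-->S4 (seen)
  visit S1: S1--a-->S4 (seen), S1--b-->S3 (seen)
  visit S3: S3--a-->S0 (seen), S3--b-->S3 (seen)

Answer: S0, S1, S3, S4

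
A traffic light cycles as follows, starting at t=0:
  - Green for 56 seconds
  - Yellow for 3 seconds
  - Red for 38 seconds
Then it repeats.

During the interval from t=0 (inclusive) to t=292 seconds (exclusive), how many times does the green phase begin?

Cycle = 56+3+38 = 97s
green phase starts at t = k*97 + 0 for k=0,1,2,...
Need k*97+0 < 292 → k < 3.010
k ∈ {0, ..., 3} → 4 starts

Answer: 4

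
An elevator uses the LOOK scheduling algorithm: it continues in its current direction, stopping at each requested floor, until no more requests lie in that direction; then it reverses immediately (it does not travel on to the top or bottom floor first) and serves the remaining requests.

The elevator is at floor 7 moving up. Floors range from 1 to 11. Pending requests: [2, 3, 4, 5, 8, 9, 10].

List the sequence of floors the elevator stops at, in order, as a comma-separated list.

Current: 7, moving UP
Serve above first (ascending): [8, 9, 10]
Then reverse, serve below (descending): [5, 4, 3, 2]

Answer: 8, 9, 10, 5, 4, 3, 2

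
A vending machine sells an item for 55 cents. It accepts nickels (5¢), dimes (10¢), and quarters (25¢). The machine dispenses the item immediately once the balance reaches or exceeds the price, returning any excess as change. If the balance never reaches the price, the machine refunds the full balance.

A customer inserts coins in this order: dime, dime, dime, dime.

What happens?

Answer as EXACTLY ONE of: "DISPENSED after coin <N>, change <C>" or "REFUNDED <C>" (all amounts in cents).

Price: 55¢
Coin 1 (dime, 10¢): balance = 10¢
Coin 2 (dime, 10¢): balance = 20¢
Coin 3 (dime, 10¢): balance = 30¢
Coin 4 (dime, 10¢): balance = 40¢
All coins inserted, balance 40¢ < price 55¢ → REFUND 40¢

Answer: REFUNDED 40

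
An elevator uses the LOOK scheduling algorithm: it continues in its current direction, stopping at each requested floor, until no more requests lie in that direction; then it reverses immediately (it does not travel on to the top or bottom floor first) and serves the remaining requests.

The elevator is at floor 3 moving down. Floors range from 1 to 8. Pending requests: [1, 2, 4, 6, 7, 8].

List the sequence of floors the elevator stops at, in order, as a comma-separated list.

Current: 3, moving DOWN
Serve below first (descending): [2, 1]
Then reverse, serve above (ascending): [4, 6, 7, 8]

Answer: 2, 1, 4, 6, 7, 8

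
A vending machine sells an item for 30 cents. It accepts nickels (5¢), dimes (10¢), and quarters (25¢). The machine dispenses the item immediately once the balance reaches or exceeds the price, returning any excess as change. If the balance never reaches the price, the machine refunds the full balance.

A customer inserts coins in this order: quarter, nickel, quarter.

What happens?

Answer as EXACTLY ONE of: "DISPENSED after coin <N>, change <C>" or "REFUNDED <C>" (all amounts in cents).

Price: 30¢
Coin 1 (quarter, 25¢): balance = 25¢
Coin 2 (nickel, 5¢): balance = 30¢
  → balance >= price → DISPENSE, change = 30 - 30 = 0¢

Answer: DISPENSED after coin 2, change 0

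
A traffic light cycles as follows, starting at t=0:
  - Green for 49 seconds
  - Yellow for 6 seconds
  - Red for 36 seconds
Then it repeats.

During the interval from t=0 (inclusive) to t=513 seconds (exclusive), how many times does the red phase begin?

Answer: 6

Derivation:
Cycle = 49+6+36 = 91s
red phase starts at t = k*91 + 55 for k=0,1,2,...
Need k*91+55 < 513 → k < 5.033
k ∈ {0, ..., 5} → 6 starts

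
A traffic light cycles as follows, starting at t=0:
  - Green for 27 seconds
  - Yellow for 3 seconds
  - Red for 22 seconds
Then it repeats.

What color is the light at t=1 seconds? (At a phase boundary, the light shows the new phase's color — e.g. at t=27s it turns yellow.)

Answer: green

Derivation:
Cycle length = 27 + 3 + 22 = 52s
t = 1, phase_t = 1 mod 52 = 1
1 < 27 (green end) → GREEN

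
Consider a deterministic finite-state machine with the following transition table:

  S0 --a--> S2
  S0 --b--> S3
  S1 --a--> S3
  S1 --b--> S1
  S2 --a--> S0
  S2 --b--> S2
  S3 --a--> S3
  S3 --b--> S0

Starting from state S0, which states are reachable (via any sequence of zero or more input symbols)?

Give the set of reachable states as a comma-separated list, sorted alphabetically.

Answer: S0, S2, S3

Derivation:
BFS from S0:
  visit S0: S0--a-->S2 (new), S0--b-->S3 (new)
  visit S2: S2--a-->S0 (seen), S2--b-->S2 (seen)
  visit S3: S3--a-->S3 (seen), S3--b-->S0 (seen)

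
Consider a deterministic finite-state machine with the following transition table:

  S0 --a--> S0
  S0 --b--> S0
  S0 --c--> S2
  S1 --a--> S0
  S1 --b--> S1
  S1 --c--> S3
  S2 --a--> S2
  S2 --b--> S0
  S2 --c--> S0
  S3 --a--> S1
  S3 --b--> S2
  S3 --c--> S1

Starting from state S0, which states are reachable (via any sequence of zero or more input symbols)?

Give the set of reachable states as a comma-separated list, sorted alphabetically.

BFS from S0:
  visit S0: S0--a-->S0 (seen), S0--b-->S0 (seen), S0--c-->S2 (new)
  visit S2: S2--a-->S2 (seen), S2--b-->S0 (seen), S2--c-->S0 (seen)

Answer: S0, S2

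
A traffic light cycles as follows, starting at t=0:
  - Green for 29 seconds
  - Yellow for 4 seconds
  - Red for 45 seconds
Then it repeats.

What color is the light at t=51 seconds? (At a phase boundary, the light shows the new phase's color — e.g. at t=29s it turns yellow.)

Cycle length = 29 + 4 + 45 = 78s
t = 51, phase_t = 51 mod 78 = 51
51 >= 33 → RED

Answer: red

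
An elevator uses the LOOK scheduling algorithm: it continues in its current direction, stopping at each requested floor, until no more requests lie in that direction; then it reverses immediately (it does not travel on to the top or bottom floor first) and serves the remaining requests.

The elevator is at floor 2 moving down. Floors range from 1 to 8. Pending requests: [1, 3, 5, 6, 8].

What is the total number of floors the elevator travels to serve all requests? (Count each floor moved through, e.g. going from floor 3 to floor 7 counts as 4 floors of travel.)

Answer: 8

Derivation:
Start at floor 2 moving down, LOOK stop order: [1, 3, 5, 6, 8]
  2 → 1: |1-2| = 1, total = 1
  1 → 3: |3-1| = 2, total = 3
  3 → 5: |5-3| = 2, total = 5
  5 → 6: |6-5| = 1, total = 6
  6 → 8: |8-6| = 2, total = 8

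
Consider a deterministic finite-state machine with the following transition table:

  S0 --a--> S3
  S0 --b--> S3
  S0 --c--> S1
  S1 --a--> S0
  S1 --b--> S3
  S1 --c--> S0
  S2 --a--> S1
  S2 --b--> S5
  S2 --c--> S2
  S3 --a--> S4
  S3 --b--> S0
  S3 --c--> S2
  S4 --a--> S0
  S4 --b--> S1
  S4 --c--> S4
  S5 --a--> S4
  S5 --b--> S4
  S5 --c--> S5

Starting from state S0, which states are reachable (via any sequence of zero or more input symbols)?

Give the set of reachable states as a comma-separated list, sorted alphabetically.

Answer: S0, S1, S2, S3, S4, S5

Derivation:
BFS from S0:
  visit S0: S0--a-->S3 (new), S0--b-->S3 (seen), S0--c-->S1 (new)
  visit S3: S3--a-->S4 (new), S3--b-->S0 (seen), S3--c-->S2 (new)
  visit S1: S1--a-->S0 (seen), S1--b-->S3 (seen), S1--c-->S0 (seen)
  visit S4: S4--a-->S0 (seen), S4--b-->S1 (seen), S4--c-->S4 (seen)
  visit S2: S2--a-->S1 (seen), S2--b-->S5 (new), S2--c-->S2 (seen)
  visit S5: S5--a-->S4 (seen), S5--b-->S4 (seen), S5--c-->S5 (seen)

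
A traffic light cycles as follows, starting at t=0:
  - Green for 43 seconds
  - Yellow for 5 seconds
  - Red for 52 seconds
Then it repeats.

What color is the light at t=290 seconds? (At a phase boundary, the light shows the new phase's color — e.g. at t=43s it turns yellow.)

Cycle length = 43 + 5 + 52 = 100s
t = 290, phase_t = 290 mod 100 = 90
90 >= 48 → RED

Answer: red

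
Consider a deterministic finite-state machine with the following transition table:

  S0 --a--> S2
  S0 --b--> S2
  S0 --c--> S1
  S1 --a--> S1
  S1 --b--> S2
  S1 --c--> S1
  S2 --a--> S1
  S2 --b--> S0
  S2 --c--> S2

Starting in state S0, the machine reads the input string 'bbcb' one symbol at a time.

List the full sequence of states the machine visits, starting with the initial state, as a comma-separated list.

Start: S0
  read 'b': S0 --b--> S2
  read 'b': S2 --b--> S0
  read 'c': S0 --c--> S1
  read 'b': S1 --b--> S2

Answer: S0, S2, S0, S1, S2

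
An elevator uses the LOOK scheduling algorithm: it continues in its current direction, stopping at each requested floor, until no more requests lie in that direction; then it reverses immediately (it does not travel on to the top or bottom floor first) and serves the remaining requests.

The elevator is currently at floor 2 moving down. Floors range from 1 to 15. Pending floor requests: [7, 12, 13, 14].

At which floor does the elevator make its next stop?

Current floor: 2, direction: down
Requests above: [7, 12, 13, 14]
Requests below: []
Moving down but no requests below → reverse; nearest above is min([7, 12, 13, 14]) = 7

Answer: 7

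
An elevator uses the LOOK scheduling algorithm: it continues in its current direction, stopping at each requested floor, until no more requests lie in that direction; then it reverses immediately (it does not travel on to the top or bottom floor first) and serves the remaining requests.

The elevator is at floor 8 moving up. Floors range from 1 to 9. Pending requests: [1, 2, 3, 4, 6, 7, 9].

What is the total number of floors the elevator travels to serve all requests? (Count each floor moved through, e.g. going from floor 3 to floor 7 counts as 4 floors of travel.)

Start at floor 8 moving up, LOOK stop order: [9, 7, 6, 4, 3, 2, 1]
  8 → 9: |9-8| = 1, total = 1
  9 → 7: |7-9| = 2, total = 3
  7 → 6: |6-7| = 1, total = 4
  6 → 4: |4-6| = 2, total = 6
  4 → 3: |3-4| = 1, total = 7
  3 → 2: |2-3| = 1, total = 8
  2 → 1: |1-2| = 1, total = 9

Answer: 9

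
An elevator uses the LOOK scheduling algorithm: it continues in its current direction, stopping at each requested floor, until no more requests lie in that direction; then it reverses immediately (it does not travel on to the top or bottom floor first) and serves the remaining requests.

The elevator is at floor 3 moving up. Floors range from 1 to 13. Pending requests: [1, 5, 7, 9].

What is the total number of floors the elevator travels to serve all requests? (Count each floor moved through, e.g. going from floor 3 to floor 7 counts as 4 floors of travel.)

Start at floor 3 moving up, LOOK stop order: [5, 7, 9, 1]
  3 → 5: |5-3| = 2, total = 2
  5 → 7: |7-5| = 2, total = 4
  7 → 9: |9-7| = 2, total = 6
  9 → 1: |1-9| = 8, total = 14

Answer: 14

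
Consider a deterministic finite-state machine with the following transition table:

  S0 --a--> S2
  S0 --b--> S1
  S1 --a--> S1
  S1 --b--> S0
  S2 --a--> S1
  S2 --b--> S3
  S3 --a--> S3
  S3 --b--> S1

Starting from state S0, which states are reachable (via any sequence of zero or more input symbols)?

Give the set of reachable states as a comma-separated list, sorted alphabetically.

BFS from S0:
  visit S0: S0--a-->S2 (new), S0--b-->S1 (new)
  visit S2: S2--a-->S1 (seen), S2--b-->S3 (new)
  visit S1: S1--a-->S1 (seen), S1--b-->S0 (seen)
  visit S3: S3--a-->S3 (seen), S3--b-->S1 (seen)

Answer: S0, S1, S2, S3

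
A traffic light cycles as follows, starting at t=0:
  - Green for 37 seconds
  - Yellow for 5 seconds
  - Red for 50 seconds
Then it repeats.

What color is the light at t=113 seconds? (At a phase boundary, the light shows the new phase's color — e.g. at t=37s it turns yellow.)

Cycle length = 37 + 5 + 50 = 92s
t = 113, phase_t = 113 mod 92 = 21
21 < 37 (green end) → GREEN

Answer: green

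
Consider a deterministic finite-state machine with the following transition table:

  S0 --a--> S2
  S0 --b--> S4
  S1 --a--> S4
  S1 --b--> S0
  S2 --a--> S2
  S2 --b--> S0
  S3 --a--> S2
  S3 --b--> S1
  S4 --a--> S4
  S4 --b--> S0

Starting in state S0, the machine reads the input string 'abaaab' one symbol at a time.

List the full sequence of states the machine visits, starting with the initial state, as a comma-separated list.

Answer: S0, S2, S0, S2, S2, S2, S0

Derivation:
Start: S0
  read 'a': S0 --a--> S2
  read 'b': S2 --b--> S0
  read 'a': S0 --a--> S2
  read 'a': S2 --a--> S2
  read 'a': S2 --a--> S2
  read 'b': S2 --b--> S0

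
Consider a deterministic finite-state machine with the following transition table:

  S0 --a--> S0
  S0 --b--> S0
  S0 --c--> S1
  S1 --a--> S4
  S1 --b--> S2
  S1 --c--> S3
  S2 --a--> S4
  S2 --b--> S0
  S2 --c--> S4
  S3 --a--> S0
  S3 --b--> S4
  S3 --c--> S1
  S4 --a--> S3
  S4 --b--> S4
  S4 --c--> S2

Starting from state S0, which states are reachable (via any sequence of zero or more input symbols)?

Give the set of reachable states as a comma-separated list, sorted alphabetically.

BFS from S0:
  visit S0: S0--a-->S0 (seen), S0--b-->S0 (seen), S0--c-->S1 (new)
  visit S1: S1--a-->S4 (new), S1--b-->S2 (new), S1--c-->S3 (new)
  visit S4: S4--a-->S3 (seen), S4--b-->S4 (seen), S4--c-->S2 (seen)
  visit S2: S2--a-->S4 (seen), S2--b-->S0 (seen), S2--c-->S4 (seen)
  visit S3: S3--a-->S0 (seen), S3--b-->S4 (seen), S3--c-->S1 (seen)

Answer: S0, S1, S2, S3, S4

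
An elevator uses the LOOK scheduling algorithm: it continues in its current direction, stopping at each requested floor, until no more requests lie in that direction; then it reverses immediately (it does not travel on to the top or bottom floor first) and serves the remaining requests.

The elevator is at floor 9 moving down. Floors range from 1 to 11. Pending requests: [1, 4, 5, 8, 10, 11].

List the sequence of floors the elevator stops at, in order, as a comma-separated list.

Current: 9, moving DOWN
Serve below first (descending): [8, 5, 4, 1]
Then reverse, serve above (ascending): [10, 11]

Answer: 8, 5, 4, 1, 10, 11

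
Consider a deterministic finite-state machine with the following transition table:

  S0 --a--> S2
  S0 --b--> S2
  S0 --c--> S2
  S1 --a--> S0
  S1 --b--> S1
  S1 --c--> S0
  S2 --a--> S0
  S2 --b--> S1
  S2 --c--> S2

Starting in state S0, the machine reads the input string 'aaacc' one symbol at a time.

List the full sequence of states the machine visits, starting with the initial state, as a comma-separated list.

Start: S0
  read 'a': S0 --a--> S2
  read 'a': S2 --a--> S0
  read 'a': S0 --a--> S2
  read 'c': S2 --c--> S2
  read 'c': S2 --c--> S2

Answer: S0, S2, S0, S2, S2, S2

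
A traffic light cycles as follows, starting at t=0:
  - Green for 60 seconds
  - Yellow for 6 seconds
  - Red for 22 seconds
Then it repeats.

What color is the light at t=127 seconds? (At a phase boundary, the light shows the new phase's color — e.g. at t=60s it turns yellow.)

Answer: green

Derivation:
Cycle length = 60 + 6 + 22 = 88s
t = 127, phase_t = 127 mod 88 = 39
39 < 60 (green end) → GREEN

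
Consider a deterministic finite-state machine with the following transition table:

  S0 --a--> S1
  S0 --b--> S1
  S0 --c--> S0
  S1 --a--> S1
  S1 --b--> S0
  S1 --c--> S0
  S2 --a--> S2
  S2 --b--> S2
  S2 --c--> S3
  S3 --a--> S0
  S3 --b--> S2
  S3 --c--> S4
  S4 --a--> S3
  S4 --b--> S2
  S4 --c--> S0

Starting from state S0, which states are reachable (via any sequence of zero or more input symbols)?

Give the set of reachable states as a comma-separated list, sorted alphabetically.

BFS from S0:
  visit S0: S0--a-->S1 (new), S0--b-->S1 (seen), S0--c-->S0 (seen)
  visit S1: S1--a-->S1 (seen), S1--b-->S0 (seen), S1--c-->S0 (seen)

Answer: S0, S1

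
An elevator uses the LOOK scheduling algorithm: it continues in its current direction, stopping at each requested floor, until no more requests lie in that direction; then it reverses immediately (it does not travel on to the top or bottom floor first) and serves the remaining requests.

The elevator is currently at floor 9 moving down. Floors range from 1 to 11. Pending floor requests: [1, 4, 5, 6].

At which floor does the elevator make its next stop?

Current floor: 9, direction: down
Requests above: []
Requests below: [1, 4, 5, 6]
Moving down and requests lie below → nearest below is max([1, 4, 5, 6]) = 6

Answer: 6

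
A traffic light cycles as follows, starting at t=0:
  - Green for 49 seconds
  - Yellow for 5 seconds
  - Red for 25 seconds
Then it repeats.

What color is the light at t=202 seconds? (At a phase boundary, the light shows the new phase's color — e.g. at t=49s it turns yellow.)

Cycle length = 49 + 5 + 25 = 79s
t = 202, phase_t = 202 mod 79 = 44
44 < 49 (green end) → GREEN

Answer: green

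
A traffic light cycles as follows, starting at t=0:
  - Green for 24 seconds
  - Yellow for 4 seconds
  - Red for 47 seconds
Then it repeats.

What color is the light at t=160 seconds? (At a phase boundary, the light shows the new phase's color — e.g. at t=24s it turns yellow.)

Cycle length = 24 + 4 + 47 = 75s
t = 160, phase_t = 160 mod 75 = 10
10 < 24 (green end) → GREEN

Answer: green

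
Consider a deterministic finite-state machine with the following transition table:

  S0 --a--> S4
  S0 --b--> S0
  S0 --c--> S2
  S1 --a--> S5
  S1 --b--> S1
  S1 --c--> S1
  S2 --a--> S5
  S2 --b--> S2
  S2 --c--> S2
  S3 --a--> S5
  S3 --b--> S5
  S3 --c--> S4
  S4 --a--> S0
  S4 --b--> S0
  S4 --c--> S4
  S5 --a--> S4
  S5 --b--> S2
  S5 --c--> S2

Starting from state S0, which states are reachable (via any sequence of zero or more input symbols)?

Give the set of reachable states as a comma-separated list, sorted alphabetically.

Answer: S0, S2, S4, S5

Derivation:
BFS from S0:
  visit S0: S0--a-->S4 (new), S0--b-->S0 (seen), S0--c-->S2 (new)
  visit S4: S4--a-->S0 (seen), S4--b-->S0 (seen), S4--c-->S4 (seen)
  visit S2: S2--a-->S5 (new), S2--b-->S2 (seen), S2--c-->S2 (seen)
  visit S5: S5--a-->S4 (seen), S5--b-->S2 (seen), S5--c-->S2 (seen)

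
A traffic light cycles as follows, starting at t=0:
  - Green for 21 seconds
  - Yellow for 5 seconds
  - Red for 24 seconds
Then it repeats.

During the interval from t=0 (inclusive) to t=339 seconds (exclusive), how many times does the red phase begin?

Cycle = 21+5+24 = 50s
red phase starts at t = k*50 + 26 for k=0,1,2,...
Need k*50+26 < 339 → k < 6.260
k ∈ {0, ..., 6} → 7 starts

Answer: 7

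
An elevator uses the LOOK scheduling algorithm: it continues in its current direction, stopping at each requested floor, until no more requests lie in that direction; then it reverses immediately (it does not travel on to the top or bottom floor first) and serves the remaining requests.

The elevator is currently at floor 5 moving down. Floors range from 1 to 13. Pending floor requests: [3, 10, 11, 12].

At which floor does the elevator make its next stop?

Current floor: 5, direction: down
Requests above: [10, 11, 12]
Requests below: [3]
Moving down and requests lie below → nearest below is max([3]) = 3

Answer: 3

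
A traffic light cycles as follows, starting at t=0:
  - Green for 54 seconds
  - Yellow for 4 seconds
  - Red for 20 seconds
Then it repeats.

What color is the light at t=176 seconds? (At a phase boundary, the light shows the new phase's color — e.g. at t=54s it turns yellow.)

Cycle length = 54 + 4 + 20 = 78s
t = 176, phase_t = 176 mod 78 = 20
20 < 54 (green end) → GREEN

Answer: green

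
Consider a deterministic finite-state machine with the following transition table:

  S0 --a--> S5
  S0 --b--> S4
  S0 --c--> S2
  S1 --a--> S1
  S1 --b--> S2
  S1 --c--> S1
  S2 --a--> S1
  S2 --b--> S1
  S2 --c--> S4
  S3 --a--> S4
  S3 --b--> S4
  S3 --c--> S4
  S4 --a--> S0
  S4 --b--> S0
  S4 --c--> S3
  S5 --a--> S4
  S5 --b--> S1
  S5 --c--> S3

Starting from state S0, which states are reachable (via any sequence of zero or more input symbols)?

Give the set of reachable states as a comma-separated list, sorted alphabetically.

Answer: S0, S1, S2, S3, S4, S5

Derivation:
BFS from S0:
  visit S0: S0--a-->S5 (new), S0--b-->S4 (new), S0--c-->S2 (new)
  visit S5: S5--a-->S4 (seen), S5--b-->S1 (new), S5--c-->S3 (new)
  visit S4: S4--a-->S0 (seen), S4--b-->S0 (seen), S4--c-->S3 (seen)
  visit S2: S2--a-->S1 (seen), S2--b-->S1 (seen), S2--c-->S4 (seen)
  visit S1: S1--a-->S1 (seen), S1--b-->S2 (seen), S1--c-->S1 (seen)
  visit S3: S3--a-->S4 (seen), S3--b-->S4 (seen), S3--c-->S4 (seen)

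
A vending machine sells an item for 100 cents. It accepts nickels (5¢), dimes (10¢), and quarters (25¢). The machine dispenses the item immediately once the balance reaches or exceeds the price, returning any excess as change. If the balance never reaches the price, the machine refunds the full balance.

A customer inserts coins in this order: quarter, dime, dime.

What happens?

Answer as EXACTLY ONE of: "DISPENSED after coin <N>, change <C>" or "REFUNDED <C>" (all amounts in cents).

Price: 100¢
Coin 1 (quarter, 25¢): balance = 25¢
Coin 2 (dime, 10¢): balance = 35¢
Coin 3 (dime, 10¢): balance = 45¢
All coins inserted, balance 45¢ < price 100¢ → REFUND 45¢

Answer: REFUNDED 45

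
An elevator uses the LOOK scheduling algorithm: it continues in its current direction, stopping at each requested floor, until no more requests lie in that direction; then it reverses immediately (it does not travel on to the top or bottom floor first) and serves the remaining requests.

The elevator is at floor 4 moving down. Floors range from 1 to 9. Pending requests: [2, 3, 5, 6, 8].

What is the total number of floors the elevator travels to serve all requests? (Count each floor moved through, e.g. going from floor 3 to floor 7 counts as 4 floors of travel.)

Start at floor 4 moving down, LOOK stop order: [3, 2, 5, 6, 8]
  4 → 3: |3-4| = 1, total = 1
  3 → 2: |2-3| = 1, total = 2
  2 → 5: |5-2| = 3, total = 5
  5 → 6: |6-5| = 1, total = 6
  6 → 8: |8-6| = 2, total = 8

Answer: 8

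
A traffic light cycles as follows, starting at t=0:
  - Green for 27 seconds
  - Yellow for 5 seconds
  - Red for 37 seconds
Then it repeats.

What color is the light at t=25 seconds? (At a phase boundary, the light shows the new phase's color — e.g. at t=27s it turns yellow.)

Cycle length = 27 + 5 + 37 = 69s
t = 25, phase_t = 25 mod 69 = 25
25 < 27 (green end) → GREEN

Answer: green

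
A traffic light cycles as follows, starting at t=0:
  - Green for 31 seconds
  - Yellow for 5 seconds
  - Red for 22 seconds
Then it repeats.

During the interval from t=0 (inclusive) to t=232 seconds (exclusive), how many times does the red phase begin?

Answer: 4

Derivation:
Cycle = 31+5+22 = 58s
red phase starts at t = k*58 + 36 for k=0,1,2,...
Need k*58+36 < 232 → k < 3.379
k ∈ {0, ..., 3} → 4 starts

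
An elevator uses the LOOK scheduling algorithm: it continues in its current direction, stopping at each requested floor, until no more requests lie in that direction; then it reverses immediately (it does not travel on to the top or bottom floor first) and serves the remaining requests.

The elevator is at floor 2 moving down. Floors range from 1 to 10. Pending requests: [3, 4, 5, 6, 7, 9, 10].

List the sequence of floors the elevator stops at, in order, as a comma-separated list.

Current: 2, moving DOWN
Serve below first (descending): []
Then reverse, serve above (ascending): [3, 4, 5, 6, 7, 9, 10]

Answer: 3, 4, 5, 6, 7, 9, 10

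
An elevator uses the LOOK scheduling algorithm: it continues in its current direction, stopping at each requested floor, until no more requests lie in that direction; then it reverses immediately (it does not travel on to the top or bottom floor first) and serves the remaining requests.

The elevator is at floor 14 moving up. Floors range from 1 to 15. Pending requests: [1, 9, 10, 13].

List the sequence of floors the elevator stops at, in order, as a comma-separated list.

Answer: 13, 10, 9, 1

Derivation:
Current: 14, moving UP
Serve above first (ascending): []
Then reverse, serve below (descending): [13, 10, 9, 1]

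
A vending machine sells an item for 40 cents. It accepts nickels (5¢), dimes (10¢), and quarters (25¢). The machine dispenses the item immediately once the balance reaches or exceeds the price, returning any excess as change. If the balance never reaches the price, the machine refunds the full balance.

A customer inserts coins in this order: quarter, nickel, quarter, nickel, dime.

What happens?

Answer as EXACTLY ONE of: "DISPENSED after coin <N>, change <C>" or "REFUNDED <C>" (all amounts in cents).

Answer: DISPENSED after coin 3, change 15

Derivation:
Price: 40¢
Coin 1 (quarter, 25¢): balance = 25¢
Coin 2 (nickel, 5¢): balance = 30¢
Coin 3 (quarter, 25¢): balance = 55¢
  → balance >= price → DISPENSE, change = 55 - 40 = 15¢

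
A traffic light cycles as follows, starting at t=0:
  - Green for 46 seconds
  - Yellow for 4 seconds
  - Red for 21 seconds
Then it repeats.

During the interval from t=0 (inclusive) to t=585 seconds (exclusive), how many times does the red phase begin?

Answer: 8

Derivation:
Cycle = 46+4+21 = 71s
red phase starts at t = k*71 + 50 for k=0,1,2,...
Need k*71+50 < 585 → k < 7.535
k ∈ {0, ..., 7} → 8 starts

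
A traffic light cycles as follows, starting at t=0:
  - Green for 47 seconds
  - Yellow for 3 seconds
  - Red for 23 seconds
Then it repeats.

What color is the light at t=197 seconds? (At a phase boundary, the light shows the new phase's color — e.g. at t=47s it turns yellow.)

Answer: red

Derivation:
Cycle length = 47 + 3 + 23 = 73s
t = 197, phase_t = 197 mod 73 = 51
51 >= 50 → RED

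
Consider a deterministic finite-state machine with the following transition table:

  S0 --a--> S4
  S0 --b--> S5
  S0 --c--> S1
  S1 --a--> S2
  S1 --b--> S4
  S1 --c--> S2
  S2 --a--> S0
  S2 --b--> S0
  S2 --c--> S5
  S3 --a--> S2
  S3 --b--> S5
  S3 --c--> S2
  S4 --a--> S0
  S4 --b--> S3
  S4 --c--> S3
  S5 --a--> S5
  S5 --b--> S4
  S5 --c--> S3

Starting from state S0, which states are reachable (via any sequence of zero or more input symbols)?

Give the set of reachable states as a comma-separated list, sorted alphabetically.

BFS from S0:
  visit S0: S0--a-->S4 (new), S0--b-->S5 (new), S0--c-->S1 (new)
  visit S4: S4--a-->S0 (seen), S4--b-->S3 (new), S4--c-->S3 (seen)
  visit S5: S5--a-->S5 (seen), S5--b-->S4 (seen), S5--c-->S3 (seen)
  visit S1: S1--a-->S2 (new), S1--b-->S4 (seen), S1--c-->S2 (seen)
  visit S3: S3--a-->S2 (seen), S3--b-->S5 (seen), S3--c-->S2 (seen)
  visit S2: S2--a-->S0 (seen), S2--b-->S0 (seen), S2--c-->S5 (seen)

Answer: S0, S1, S2, S3, S4, S5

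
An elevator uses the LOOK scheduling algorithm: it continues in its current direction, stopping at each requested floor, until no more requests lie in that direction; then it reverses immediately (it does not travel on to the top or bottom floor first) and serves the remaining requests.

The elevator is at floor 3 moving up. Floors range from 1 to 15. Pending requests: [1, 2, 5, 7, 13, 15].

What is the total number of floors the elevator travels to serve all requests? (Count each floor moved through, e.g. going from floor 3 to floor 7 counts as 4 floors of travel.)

Start at floor 3 moving up, LOOK stop order: [5, 7, 13, 15, 2, 1]
  3 → 5: |5-3| = 2, total = 2
  5 → 7: |7-5| = 2, total = 4
  7 → 13: |13-7| = 6, total = 10
  13 → 15: |15-13| = 2, total = 12
  15 → 2: |2-15| = 13, total = 25
  2 → 1: |1-2| = 1, total = 26

Answer: 26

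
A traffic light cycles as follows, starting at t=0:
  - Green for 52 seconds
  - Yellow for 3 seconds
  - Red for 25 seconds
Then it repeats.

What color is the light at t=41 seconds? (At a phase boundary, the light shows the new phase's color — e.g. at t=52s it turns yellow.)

Answer: green

Derivation:
Cycle length = 52 + 3 + 25 = 80s
t = 41, phase_t = 41 mod 80 = 41
41 < 52 (green end) → GREEN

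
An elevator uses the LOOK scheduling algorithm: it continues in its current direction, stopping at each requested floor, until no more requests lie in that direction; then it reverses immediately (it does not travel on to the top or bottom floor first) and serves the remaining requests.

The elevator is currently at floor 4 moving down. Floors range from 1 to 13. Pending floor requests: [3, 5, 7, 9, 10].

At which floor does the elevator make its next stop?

Answer: 3

Derivation:
Current floor: 4, direction: down
Requests above: [5, 7, 9, 10]
Requests below: [3]
Moving down and requests lie below → nearest below is max([3]) = 3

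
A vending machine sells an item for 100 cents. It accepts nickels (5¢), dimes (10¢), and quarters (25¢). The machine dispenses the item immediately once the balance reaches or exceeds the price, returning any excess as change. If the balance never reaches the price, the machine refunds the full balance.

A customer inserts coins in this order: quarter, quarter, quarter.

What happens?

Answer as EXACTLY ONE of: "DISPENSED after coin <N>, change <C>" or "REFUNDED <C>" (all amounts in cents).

Answer: REFUNDED 75

Derivation:
Price: 100¢
Coin 1 (quarter, 25¢): balance = 25¢
Coin 2 (quarter, 25¢): balance = 50¢
Coin 3 (quarter, 25¢): balance = 75¢
All coins inserted, balance 75¢ < price 100¢ → REFUND 75¢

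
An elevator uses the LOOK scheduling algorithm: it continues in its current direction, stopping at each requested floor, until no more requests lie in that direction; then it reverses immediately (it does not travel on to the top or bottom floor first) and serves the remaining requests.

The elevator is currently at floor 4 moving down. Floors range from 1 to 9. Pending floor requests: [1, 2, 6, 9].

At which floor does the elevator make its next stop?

Answer: 2

Derivation:
Current floor: 4, direction: down
Requests above: [6, 9]
Requests below: [1, 2]
Moving down and requests lie below → nearest below is max([1, 2]) = 2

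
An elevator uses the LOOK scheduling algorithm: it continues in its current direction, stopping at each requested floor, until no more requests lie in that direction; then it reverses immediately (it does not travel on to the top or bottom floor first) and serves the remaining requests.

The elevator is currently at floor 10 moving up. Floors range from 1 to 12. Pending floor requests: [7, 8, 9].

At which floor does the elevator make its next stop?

Current floor: 10, direction: up
Requests above: []
Requests below: [7, 8, 9]
Moving up but no requests above → reverse; nearest below is max([7, 8, 9]) = 9

Answer: 9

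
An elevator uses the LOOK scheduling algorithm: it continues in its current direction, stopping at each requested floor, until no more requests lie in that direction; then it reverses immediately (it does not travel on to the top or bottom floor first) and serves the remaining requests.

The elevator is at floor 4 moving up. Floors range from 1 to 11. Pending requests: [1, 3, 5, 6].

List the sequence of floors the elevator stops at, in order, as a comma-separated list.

Answer: 5, 6, 3, 1

Derivation:
Current: 4, moving UP
Serve above first (ascending): [5, 6]
Then reverse, serve below (descending): [3, 1]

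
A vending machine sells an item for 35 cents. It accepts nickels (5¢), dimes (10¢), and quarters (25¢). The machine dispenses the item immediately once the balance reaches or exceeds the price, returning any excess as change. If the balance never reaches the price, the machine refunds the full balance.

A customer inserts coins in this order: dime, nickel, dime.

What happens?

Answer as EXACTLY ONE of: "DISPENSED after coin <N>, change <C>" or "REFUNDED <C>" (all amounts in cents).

Price: 35¢
Coin 1 (dime, 10¢): balance = 10¢
Coin 2 (nickel, 5¢): balance = 15¢
Coin 3 (dime, 10¢): balance = 25¢
All coins inserted, balance 25¢ < price 35¢ → REFUND 25¢

Answer: REFUNDED 25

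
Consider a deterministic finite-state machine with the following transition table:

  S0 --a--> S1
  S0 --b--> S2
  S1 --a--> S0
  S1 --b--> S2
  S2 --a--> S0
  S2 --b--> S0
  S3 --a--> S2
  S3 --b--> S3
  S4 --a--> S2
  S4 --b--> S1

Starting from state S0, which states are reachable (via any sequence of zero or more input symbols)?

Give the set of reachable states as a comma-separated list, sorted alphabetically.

BFS from S0:
  visit S0: S0--a-->S1 (new), S0--b-->S2 (new)
  visit S1: S1--a-->S0 (seen), S1--b-->S2 (seen)
  visit S2: S2--a-->S0 (seen), S2--b-->S0 (seen)

Answer: S0, S1, S2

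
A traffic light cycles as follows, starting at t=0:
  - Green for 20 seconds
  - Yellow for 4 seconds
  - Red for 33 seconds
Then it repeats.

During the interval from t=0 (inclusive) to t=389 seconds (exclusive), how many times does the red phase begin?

Answer: 7

Derivation:
Cycle = 20+4+33 = 57s
red phase starts at t = k*57 + 24 for k=0,1,2,...
Need k*57+24 < 389 → k < 6.404
k ∈ {0, ..., 6} → 7 starts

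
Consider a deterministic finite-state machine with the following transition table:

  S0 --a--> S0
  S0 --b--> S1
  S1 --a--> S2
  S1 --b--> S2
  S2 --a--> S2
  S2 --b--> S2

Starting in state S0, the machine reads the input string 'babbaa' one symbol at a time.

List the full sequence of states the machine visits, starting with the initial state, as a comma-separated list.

Start: S0
  read 'b': S0 --b--> S1
  read 'a': S1 --a--> S2
  read 'b': S2 --b--> S2
  read 'b': S2 --b--> S2
  read 'a': S2 --a--> S2
  read 'a': S2 --a--> S2

Answer: S0, S1, S2, S2, S2, S2, S2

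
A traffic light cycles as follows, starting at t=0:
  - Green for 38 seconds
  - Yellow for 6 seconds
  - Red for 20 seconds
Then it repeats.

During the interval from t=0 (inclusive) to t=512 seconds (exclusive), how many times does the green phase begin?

Cycle = 38+6+20 = 64s
green phase starts at t = k*64 + 0 for k=0,1,2,...
Need k*64+0 < 512 → k < 8.000
k ∈ {0, ..., 7} → 8 starts

Answer: 8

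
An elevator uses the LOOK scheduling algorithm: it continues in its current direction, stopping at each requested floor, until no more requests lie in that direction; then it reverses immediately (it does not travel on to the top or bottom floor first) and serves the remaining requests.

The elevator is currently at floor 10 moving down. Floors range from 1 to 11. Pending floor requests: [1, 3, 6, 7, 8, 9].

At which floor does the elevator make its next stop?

Answer: 9

Derivation:
Current floor: 10, direction: down
Requests above: []
Requests below: [1, 3, 6, 7, 8, 9]
Moving down and requests lie below → nearest below is max([1, 3, 6, 7, 8, 9]) = 9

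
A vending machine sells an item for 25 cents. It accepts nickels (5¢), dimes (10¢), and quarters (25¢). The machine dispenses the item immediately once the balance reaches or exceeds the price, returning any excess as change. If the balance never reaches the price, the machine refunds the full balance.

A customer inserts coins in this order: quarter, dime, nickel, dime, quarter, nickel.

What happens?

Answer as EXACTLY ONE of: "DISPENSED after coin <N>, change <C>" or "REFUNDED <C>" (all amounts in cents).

Price: 25¢
Coin 1 (quarter, 25¢): balance = 25¢
  → balance >= price → DISPENSE, change = 25 - 25 = 0¢

Answer: DISPENSED after coin 1, change 0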